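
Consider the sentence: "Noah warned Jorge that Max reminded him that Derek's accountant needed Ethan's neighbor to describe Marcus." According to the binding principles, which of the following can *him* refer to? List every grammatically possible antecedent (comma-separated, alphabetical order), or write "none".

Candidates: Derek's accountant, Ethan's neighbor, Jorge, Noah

*him* is a pronoun; Principle B requires it to be free in its binding domain — the clause headed by 'reminded'.
— Derek's accountant: subject of the clause headed by 'needed'; is c-commanded by the pronoun; coreference would bind this R-expression — blocked (Principle C).
— Ethan's neighbor: subject of the clause headed by 'describe'; is c-commanded by the pronoun; coreference would bind this R-expression — blocked (Principle C).
— Jorge: object of the matrix clause; c-commands the pronoun but lies outside its binding domain — allowed.
— Noah: subject of the matrix clause; c-commands the pronoun but lies outside its binding domain — allowed.

Jorge, Noah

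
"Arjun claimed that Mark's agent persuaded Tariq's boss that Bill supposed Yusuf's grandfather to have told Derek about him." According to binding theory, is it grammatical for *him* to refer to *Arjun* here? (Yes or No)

Yes

*Arjun* is an R-expression; Principle C requires it to be free (not bound by any c-commanding expression).
— him: second object of the clause headed by 'told'; the pronoun does not c-command the R-expression — coreference allowed.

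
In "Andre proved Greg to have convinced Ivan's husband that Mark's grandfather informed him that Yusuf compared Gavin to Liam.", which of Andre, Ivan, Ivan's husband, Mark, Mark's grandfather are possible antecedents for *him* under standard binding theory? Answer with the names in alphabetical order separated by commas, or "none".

Andre, Ivan, Ivan's husband, Mark

*him* is a pronoun; Principle B requires it to be free in its binding domain — the clause headed by 'informed'.
— Andre: subject of the matrix clause; c-commands the pronoun but lies outside its binding domain — allowed.
— Ivan: possessor inside the object DP of the clause headed by 'convinced'; does not c-command the pronoun — Principle B does not apply; allowed.
— Ivan's husband: object of the clause headed by 'convinced'; c-commands the pronoun but lies outside its binding domain — allowed.
— Mark: possessor inside the subject DP of the clause headed by 'informed'; does not c-command the pronoun — Principle B does not apply; allowed.
— Mark's grandfather: subject of the clause headed by 'informed'; c-commands the pronoun within its binding domain — blocked (Principle B).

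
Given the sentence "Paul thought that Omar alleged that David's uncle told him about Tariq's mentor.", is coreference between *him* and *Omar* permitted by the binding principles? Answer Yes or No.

*him* is a pronoun; Principle B requires it to be free in its binding domain — the clause headed by 'told'.
— Omar: subject of the clause headed by 'alleged'; c-commands the pronoun but lies outside its binding domain — allowed.

Yes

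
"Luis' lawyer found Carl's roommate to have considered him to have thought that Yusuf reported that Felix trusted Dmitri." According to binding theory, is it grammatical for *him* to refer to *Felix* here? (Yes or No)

No

*Felix* is an R-expression; Principle C requires it to be free (not bound by any c-commanding expression).
— him: subject of the clause headed by 'thought'; the pronoun c-commands the R-expression — coreference blocked (Principle C).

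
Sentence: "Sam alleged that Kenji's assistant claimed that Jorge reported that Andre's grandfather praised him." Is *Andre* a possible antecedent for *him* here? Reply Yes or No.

*him* is a pronoun; Principle B requires it to be free in its binding domain — the clause headed by 'praised'.
— Andre: possessor inside the subject DP of the clause headed by 'praised'; does not c-command the pronoun — Principle B does not apply; allowed.

Yes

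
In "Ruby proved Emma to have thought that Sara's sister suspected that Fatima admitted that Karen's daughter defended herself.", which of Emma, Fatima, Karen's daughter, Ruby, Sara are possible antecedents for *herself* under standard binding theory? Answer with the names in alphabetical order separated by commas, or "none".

*herself* is a reflexive; Principle A requires it to be bound within its binding domain — the clause headed by 'defended'.
— Emma: subject of the clause headed by 'thought'; c-commands the reflexive but lies outside its binding domain — cannot bind it (Principle A).
— Fatima: subject of the clause headed by 'admitted'; c-commands the reflexive but lies outside its binding domain — cannot bind it (Principle A).
— Karen's daughter: subject of the clause headed by 'defended'; c-commands the reflexive within its binding domain — allowed (Principle A).
— Ruby: subject of the matrix clause; c-commands the reflexive but lies outside its binding domain — cannot bind it (Principle A).
— Sara: possessor inside the subject DP of the clause headed by 'suspected'; does not c-command the reflexive — cannot bind it (Principle A).

Karen's daughter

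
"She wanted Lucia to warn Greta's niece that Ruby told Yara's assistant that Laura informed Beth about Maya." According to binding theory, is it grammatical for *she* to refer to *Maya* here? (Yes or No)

*Maya* is an R-expression; Principle C requires it to be free (not bound by any c-commanding expression).
— she: subject of the matrix clause; the pronoun c-commands the R-expression — coreference blocked (Principle C).

No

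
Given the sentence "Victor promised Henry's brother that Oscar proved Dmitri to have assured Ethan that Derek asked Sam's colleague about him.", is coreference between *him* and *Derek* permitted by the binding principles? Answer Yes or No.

*him* is a pronoun; Principle B requires it to be free in its binding domain — the clause headed by 'asked'.
— Derek: subject of the clause headed by 'asked'; c-commands the pronoun within its binding domain — blocked (Principle B).

No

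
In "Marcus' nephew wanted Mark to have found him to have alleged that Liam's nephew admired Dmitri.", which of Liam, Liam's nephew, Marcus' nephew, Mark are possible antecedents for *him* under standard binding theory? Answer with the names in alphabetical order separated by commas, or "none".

Marcus' nephew

*him* is a pronoun; Principle B requires it to be free in its binding domain — the clause headed by 'found'.
— Liam: possessor inside the subject DP of the clause headed by 'admired'; is c-commanded by the pronoun; coreference would bind this R-expression — blocked (Principle C).
— Liam's nephew: subject of the clause headed by 'admired'; is c-commanded by the pronoun; coreference would bind this R-expression — blocked (Principle C).
— Marcus' nephew: subject of the matrix clause; c-commands the pronoun but lies outside its binding domain — allowed.
— Mark: subject of the clause headed by 'found'; c-commands the pronoun within its binding domain — blocked (Principle B).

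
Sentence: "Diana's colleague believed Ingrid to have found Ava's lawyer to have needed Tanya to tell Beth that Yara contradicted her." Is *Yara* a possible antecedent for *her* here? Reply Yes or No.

*her* is a pronoun; Principle B requires it to be free in its binding domain — the clause headed by 'contradicted'.
— Yara: subject of the clause headed by 'contradicted'; c-commands the pronoun within its binding domain — blocked (Principle B).

No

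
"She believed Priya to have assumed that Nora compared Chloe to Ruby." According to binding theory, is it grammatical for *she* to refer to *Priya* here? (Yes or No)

No

*Priya* is an R-expression; Principle C requires it to be free (not bound by any c-commanding expression).
— she: subject of the matrix clause; the pronoun c-commands the R-expression — coreference blocked (Principle C).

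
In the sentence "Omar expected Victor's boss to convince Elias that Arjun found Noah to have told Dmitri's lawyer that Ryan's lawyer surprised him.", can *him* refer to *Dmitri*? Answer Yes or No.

Yes

*him* is a pronoun; Principle B requires it to be free in its binding domain — the clause headed by 'surprised'.
— Dmitri: possessor inside the object DP of the clause headed by 'told'; does not c-command the pronoun — Principle B does not apply; allowed.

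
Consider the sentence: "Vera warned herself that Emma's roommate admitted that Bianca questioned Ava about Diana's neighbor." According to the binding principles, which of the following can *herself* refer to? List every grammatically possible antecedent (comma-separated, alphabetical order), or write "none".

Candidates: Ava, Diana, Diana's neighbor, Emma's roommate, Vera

Vera

*herself* is a reflexive; Principle A requires it to be bound within its binding domain — the matrix clause.
— Ava: object of the clause headed by 'questioned'; does not c-command the reflexive — cannot bind it (Principle A).
— Diana: possessor inside the second object DP of the clause headed by 'questioned'; does not c-command the reflexive — cannot bind it (Principle A).
— Diana's neighbor: second object of the clause headed by 'questioned'; does not c-command the reflexive — cannot bind it (Principle A).
— Emma's roommate: subject of the clause headed by 'admitted'; does not c-command the reflexive — cannot bind it (Principle A).
— Vera: subject of the matrix clause; c-commands the reflexive within its binding domain — allowed (Principle A).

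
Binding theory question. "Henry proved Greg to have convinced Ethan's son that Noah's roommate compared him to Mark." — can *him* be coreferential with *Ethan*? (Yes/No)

*him* is a pronoun; Principle B requires it to be free in its binding domain — the clause headed by 'compared'.
— Ethan: possessor inside the object DP of the clause headed by 'convinced'; does not c-command the pronoun — Principle B does not apply; allowed.

Yes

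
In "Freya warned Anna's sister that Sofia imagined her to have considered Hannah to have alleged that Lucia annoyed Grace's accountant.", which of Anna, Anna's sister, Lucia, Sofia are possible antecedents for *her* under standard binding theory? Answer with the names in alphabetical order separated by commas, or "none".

*her* is a pronoun; Principle B requires it to be free in its binding domain — the clause headed by 'imagined'.
— Anna: possessor inside the object DP of the matrix clause; does not c-command the pronoun — Principle B does not apply; allowed.
— Anna's sister: object of the matrix clause; c-commands the pronoun but lies outside its binding domain — allowed.
— Lucia: subject of the clause headed by 'annoyed'; is c-commanded by the pronoun; coreference would bind this R-expression — blocked (Principle C).
— Sofia: subject of the clause headed by 'imagined'; c-commands the pronoun within its binding domain — blocked (Principle B).

Anna, Anna's sister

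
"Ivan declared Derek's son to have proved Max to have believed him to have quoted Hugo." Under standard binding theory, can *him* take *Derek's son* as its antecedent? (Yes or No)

*him* is a pronoun; Principle B requires it to be free in its binding domain — the clause headed by 'believed'.
— Derek's son: subject of the clause headed by 'proved'; c-commands the pronoun but lies outside its binding domain — allowed.

Yes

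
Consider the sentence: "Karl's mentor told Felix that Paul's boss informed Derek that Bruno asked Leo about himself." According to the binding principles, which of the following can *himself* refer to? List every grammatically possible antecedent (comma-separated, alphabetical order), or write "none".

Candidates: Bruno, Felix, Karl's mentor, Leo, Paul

Bruno, Leo

*himself* is a reflexive; Principle A requires it to be bound within its binding domain — the clause headed by 'asked'.
— Bruno: subject of the clause headed by 'asked'; c-commands the reflexive within its binding domain — allowed (Principle A).
— Felix: object of the matrix clause; c-commands the reflexive but lies outside its binding domain — cannot bind it (Principle A).
— Karl's mentor: subject of the matrix clause; c-commands the reflexive but lies outside its binding domain — cannot bind it (Principle A).
— Leo: object of the clause headed by 'asked'; c-commands the reflexive within its binding domain — allowed (Principle A).
— Paul: possessor inside the subject DP of the clause headed by 'informed'; does not c-command the reflexive — cannot bind it (Principle A).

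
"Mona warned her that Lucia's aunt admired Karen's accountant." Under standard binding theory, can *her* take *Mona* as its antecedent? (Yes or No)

*her* is a pronoun; Principle B requires it to be free in its binding domain — the matrix clause.
— Mona: subject of the matrix clause; c-commands the pronoun within its binding domain — blocked (Principle B).

No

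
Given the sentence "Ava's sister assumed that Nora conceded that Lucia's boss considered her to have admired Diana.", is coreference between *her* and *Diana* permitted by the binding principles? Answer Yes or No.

*her* is a pronoun; Principle B requires it to be free in its binding domain — the clause headed by 'considered'.
— Diana: object of the clause headed by 'admired'; is c-commanded by the pronoun; coreference would bind this R-expression — blocked (Principle C).

No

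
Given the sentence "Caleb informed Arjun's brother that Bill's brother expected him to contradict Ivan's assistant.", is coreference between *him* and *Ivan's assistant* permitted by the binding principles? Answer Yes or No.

*him* is a pronoun; Principle B requires it to be free in its binding domain — the clause headed by 'expected'.
— Ivan's assistant: object of the clause headed by 'contradict'; is c-commanded by the pronoun; coreference would bind this R-expression — blocked (Principle C).

No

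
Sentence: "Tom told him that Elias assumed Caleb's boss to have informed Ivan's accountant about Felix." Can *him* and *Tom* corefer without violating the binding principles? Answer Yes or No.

No

*Tom* is an R-expression; Principle C requires it to be free (not bound by any c-commanding expression).
— him: object of the matrix clause; the R-expression locally c-commands the pronoun — coreference blocked (Principle B on the pronoun).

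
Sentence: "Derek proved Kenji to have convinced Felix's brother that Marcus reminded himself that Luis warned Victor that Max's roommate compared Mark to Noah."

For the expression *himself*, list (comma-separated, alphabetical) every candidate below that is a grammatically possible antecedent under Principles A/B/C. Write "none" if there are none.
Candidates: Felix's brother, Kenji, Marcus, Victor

*himself* is a reflexive; Principle A requires it to be bound within its binding domain — the clause headed by 'reminded'.
— Felix's brother: object of the clause headed by 'convinced'; c-commands the reflexive but lies outside its binding domain — cannot bind it (Principle A).
— Kenji: subject of the clause headed by 'convinced'; c-commands the reflexive but lies outside its binding domain — cannot bind it (Principle A).
— Marcus: subject of the clause headed by 'reminded'; c-commands the reflexive within its binding domain — allowed (Principle A).
— Victor: object of the clause headed by 'warned'; does not c-command the reflexive — cannot bind it (Principle A).

Marcus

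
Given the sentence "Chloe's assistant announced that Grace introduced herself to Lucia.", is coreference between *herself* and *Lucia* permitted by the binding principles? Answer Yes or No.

*herself* is a reflexive; Principle A requires it to be bound within its binding domain — the clause headed by 'introduced'.
— Lucia: second object of the clause headed by 'introduced'; does not c-command the reflexive — cannot bind it (Principle A).

No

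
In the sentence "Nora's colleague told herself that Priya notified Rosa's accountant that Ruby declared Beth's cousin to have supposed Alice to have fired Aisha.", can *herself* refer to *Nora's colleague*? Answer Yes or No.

*herself* is a reflexive; Principle A requires it to be bound within its binding domain — the matrix clause.
— Nora's colleague: subject of the matrix clause; c-commands the reflexive within its binding domain — allowed (Principle A).

Yes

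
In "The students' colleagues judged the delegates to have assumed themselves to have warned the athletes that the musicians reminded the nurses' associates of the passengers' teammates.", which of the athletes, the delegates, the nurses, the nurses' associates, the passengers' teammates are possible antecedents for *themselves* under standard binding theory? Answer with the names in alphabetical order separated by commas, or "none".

the delegates

*themselves* is a reflexive; Principle A requires it to be bound within its binding domain — the clause headed by 'assumed'.
— the athletes: object of the clause headed by 'warned'; does not c-command the reflexive — cannot bind it (Principle A).
— the delegates: subject of the clause headed by 'assumed'; c-commands the reflexive within its binding domain — allowed (Principle A).
— the nurses: possessor inside the object DP of the clause headed by 'reminded'; does not c-command the reflexive — cannot bind it (Principle A).
— the nurses' associates: object of the clause headed by 'reminded'; does not c-command the reflexive — cannot bind it (Principle A).
— the passengers' teammates: second object of the clause headed by 'reminded'; does not c-command the reflexive — cannot bind it (Principle A).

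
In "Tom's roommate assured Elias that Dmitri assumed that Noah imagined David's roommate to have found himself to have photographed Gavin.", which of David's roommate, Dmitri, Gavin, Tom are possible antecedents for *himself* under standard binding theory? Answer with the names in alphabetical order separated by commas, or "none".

*himself* is a reflexive; Principle A requires it to be bound within its binding domain — the clause headed by 'found'.
— David's roommate: subject of the clause headed by 'found'; c-commands the reflexive within its binding domain — allowed (Principle A).
— Dmitri: subject of the clause headed by 'assumed'; c-commands the reflexive but lies outside its binding domain — cannot bind it (Principle A).
— Gavin: object of the clause headed by 'photographed'; does not c-command the reflexive — cannot bind it (Principle A).
— Tom: possessor inside the subject DP of the matrix clause; does not c-command the reflexive — cannot bind it (Principle A).

David's roommate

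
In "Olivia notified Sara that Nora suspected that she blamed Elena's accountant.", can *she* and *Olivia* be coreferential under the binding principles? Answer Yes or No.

*Olivia* is an R-expression; Principle C requires it to be free (not bound by any c-commanding expression).
— she: subject of the clause headed by 'blamed'; the pronoun does not c-command the R-expression — coreference allowed.

Yes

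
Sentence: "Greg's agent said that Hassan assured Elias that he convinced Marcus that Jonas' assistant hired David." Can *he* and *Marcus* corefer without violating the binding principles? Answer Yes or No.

*Marcus* is an R-expression; Principle C requires it to be free (not bound by any c-commanding expression).
— he: subject of the clause headed by 'convinced'; the pronoun c-commands the R-expression — coreference blocked (Principle C).

No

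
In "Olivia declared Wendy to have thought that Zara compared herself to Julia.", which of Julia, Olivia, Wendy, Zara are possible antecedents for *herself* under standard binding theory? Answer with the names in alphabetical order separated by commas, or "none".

Zara

*herself* is a reflexive; Principle A requires it to be bound within its binding domain — the clause headed by 'compared'.
— Julia: second object of the clause headed by 'compared'; does not c-command the reflexive — cannot bind it (Principle A).
— Olivia: subject of the matrix clause; c-commands the reflexive but lies outside its binding domain — cannot bind it (Principle A).
— Wendy: subject of the clause headed by 'thought'; c-commands the reflexive but lies outside its binding domain — cannot bind it (Principle A).
— Zara: subject of the clause headed by 'compared'; c-commands the reflexive within its binding domain — allowed (Principle A).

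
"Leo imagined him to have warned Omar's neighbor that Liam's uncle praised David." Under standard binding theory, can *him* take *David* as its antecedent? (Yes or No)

No

*him* is a pronoun; Principle B requires it to be free in its binding domain — the matrix clause.
— David: object of the clause headed by 'praised'; is c-commanded by the pronoun; coreference would bind this R-expression — blocked (Principle C).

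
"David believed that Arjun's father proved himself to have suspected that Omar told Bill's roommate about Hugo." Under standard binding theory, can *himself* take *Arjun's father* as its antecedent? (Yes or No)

*himself* is a reflexive; Principle A requires it to be bound within its binding domain — the clause headed by 'proved'.
— Arjun's father: subject of the clause headed by 'proved'; c-commands the reflexive within its binding domain — allowed (Principle A).

Yes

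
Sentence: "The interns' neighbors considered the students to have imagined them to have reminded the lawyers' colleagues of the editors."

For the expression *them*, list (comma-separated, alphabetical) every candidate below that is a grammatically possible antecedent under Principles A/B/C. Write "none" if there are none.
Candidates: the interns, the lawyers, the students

*them* is a pronoun; Principle B requires it to be free in its binding domain — the clause headed by 'imagined'.
— the interns: possessor inside the subject DP of the matrix clause; does not c-command the pronoun — Principle B does not apply; allowed.
— the lawyers: possessor inside the object DP of the clause headed by 'reminded'; is c-commanded by the pronoun; coreference would bind this R-expression — blocked (Principle C).
— the students: subject of the clause headed by 'imagined'; c-commands the pronoun within its binding domain — blocked (Principle B).

the interns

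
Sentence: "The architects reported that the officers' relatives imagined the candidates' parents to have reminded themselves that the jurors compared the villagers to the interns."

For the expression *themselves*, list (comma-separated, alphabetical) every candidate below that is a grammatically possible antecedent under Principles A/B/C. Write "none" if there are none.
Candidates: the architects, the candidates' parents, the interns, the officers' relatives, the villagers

the candidates' parents

*themselves* is a reflexive; Principle A requires it to be bound within its binding domain — the clause headed by 'reminded'.
— the architects: subject of the matrix clause; c-commands the reflexive but lies outside its binding domain — cannot bind it (Principle A).
— the candidates' parents: subject of the clause headed by 'reminded'; c-commands the reflexive within its binding domain — allowed (Principle A).
— the interns: second object of the clause headed by 'compared'; does not c-command the reflexive — cannot bind it (Principle A).
— the officers' relatives: subject of the clause headed by 'imagined'; c-commands the reflexive but lies outside its binding domain — cannot bind it (Principle A).
— the villagers: object of the clause headed by 'compared'; does not c-command the reflexive — cannot bind it (Principle A).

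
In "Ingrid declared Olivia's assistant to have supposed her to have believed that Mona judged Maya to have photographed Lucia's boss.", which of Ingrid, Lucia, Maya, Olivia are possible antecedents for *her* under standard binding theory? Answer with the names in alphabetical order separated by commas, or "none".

Ingrid, Olivia

*her* is a pronoun; Principle B requires it to be free in its binding domain — the clause headed by 'supposed'.
— Ingrid: subject of the matrix clause; c-commands the pronoun but lies outside its binding domain — allowed.
— Lucia: possessor inside the object DP of the clause headed by 'photographed'; is c-commanded by the pronoun; coreference would bind this R-expression — blocked (Principle C).
— Maya: subject of the clause headed by 'photographed'; is c-commanded by the pronoun; coreference would bind this R-expression — blocked (Principle C).
— Olivia: possessor inside the subject DP of the clause headed by 'supposed'; does not c-command the pronoun — Principle B does not apply; allowed.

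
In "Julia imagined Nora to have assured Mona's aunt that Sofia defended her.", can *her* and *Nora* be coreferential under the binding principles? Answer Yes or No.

*Nora* is an R-expression; Principle C requires it to be free (not bound by any c-commanding expression).
— her: object of the clause headed by 'defended'; the pronoun does not c-command the R-expression — coreference allowed.

Yes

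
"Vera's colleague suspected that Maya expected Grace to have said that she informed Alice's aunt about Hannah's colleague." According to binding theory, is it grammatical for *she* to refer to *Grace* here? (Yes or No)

Yes

*Grace* is an R-expression; Principle C requires it to be free (not bound by any c-commanding expression).
— she: subject of the clause headed by 'informed'; the pronoun does not c-command the R-expression — coreference allowed.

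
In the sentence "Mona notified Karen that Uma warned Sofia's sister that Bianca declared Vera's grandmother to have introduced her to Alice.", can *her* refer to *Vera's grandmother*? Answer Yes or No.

No

*her* is a pronoun; Principle B requires it to be free in its binding domain — the clause headed by 'introduced'.
— Vera's grandmother: subject of the clause headed by 'introduced'; c-commands the pronoun within its binding domain — blocked (Principle B).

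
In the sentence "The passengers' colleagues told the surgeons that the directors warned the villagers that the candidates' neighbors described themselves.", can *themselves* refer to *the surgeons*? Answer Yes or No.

*themselves* is a reflexive; Principle A requires it to be bound within its binding domain — the clause headed by 'described'.
— the surgeons: object of the matrix clause; c-commands the reflexive but lies outside its binding domain — cannot bind it (Principle A).

No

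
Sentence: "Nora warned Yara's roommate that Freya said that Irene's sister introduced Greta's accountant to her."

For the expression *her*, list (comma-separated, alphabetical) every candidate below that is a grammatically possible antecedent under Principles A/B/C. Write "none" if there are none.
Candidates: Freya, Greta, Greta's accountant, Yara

Freya, Greta, Yara

*her* is a pronoun; Principle B requires it to be free in its binding domain — the clause headed by 'introduced'.
— Freya: subject of the clause headed by 'said'; c-commands the pronoun but lies outside its binding domain — allowed.
— Greta: possessor inside the object DP of the clause headed by 'introduced'; does not c-command the pronoun — Principle B does not apply; allowed.
— Greta's accountant: object of the clause headed by 'introduced'; c-commands the pronoun within its binding domain — blocked (Principle B).
— Yara: possessor inside the object DP of the matrix clause; does not c-command the pronoun — Principle B does not apply; allowed.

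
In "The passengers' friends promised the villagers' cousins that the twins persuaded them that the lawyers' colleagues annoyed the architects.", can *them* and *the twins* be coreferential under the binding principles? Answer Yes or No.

*the twins* is an R-expression; Principle C requires it to be free (not bound by any c-commanding expression).
— them: object of the clause headed by 'persuaded'; the R-expression locally c-commands the pronoun — coreference blocked (Principle B on the pronoun).

No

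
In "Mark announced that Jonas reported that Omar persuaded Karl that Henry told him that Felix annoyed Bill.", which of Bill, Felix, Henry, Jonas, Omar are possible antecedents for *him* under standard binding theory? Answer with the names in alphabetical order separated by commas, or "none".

Jonas, Omar

*him* is a pronoun; Principle B requires it to be free in its binding domain — the clause headed by 'told'.
— Bill: object of the clause headed by 'annoyed'; is c-commanded by the pronoun; coreference would bind this R-expression — blocked (Principle C).
— Felix: subject of the clause headed by 'annoyed'; is c-commanded by the pronoun; coreference would bind this R-expression — blocked (Principle C).
— Henry: subject of the clause headed by 'told'; c-commands the pronoun within its binding domain — blocked (Principle B).
— Jonas: subject of the clause headed by 'reported'; c-commands the pronoun but lies outside its binding domain — allowed.
— Omar: subject of the clause headed by 'persuaded'; c-commands the pronoun but lies outside its binding domain — allowed.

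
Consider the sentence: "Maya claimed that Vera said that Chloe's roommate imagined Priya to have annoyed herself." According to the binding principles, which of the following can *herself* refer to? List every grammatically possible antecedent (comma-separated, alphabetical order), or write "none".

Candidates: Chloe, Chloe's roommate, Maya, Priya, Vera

*herself* is a reflexive; Principle A requires it to be bound within its binding domain — the clause headed by 'annoyed'.
— Chloe: possessor inside the subject DP of the clause headed by 'imagined'; does not c-command the reflexive — cannot bind it (Principle A).
— Chloe's roommate: subject of the clause headed by 'imagined'; c-commands the reflexive but lies outside its binding domain — cannot bind it (Principle A).
— Maya: subject of the matrix clause; c-commands the reflexive but lies outside its binding domain — cannot bind it (Principle A).
— Priya: subject of the clause headed by 'annoyed'; c-commands the reflexive within its binding domain — allowed (Principle A).
— Vera: subject of the clause headed by 'said'; c-commands the reflexive but lies outside its binding domain — cannot bind it (Principle A).

Priya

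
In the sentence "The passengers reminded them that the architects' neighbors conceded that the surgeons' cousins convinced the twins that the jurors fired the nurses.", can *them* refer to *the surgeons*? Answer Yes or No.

*them* is a pronoun; Principle B requires it to be free in its binding domain — the matrix clause.
— the surgeons: possessor inside the subject DP of the clause headed by 'convinced'; is c-commanded by the pronoun; coreference would bind this R-expression — blocked (Principle C).

No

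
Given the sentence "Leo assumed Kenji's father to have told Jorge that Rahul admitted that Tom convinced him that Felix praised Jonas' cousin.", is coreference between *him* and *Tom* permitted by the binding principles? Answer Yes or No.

No

*him* is a pronoun; Principle B requires it to be free in its binding domain — the clause headed by 'convinced'.
— Tom: subject of the clause headed by 'convinced'; c-commands the pronoun within its binding domain — blocked (Principle B).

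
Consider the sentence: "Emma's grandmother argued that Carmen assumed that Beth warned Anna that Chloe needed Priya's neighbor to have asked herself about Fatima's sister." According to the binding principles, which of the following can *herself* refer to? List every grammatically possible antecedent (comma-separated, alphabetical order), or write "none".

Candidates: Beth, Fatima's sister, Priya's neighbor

Priya's neighbor

*herself* is a reflexive; Principle A requires it to be bound within its binding domain — the clause headed by 'asked'.
— Beth: subject of the clause headed by 'warned'; c-commands the reflexive but lies outside its binding domain — cannot bind it (Principle A).
— Fatima's sister: second object of the clause headed by 'asked'; does not c-command the reflexive — cannot bind it (Principle A).
— Priya's neighbor: subject of the clause headed by 'asked'; c-commands the reflexive within its binding domain — allowed (Principle A).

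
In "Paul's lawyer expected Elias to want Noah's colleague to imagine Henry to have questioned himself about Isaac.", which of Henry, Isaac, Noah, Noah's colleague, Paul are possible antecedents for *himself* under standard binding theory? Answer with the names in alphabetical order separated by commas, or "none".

*himself* is a reflexive; Principle A requires it to be bound within its binding domain — the clause headed by 'questioned'.
— Henry: subject of the clause headed by 'questioned'; c-commands the reflexive within its binding domain — allowed (Principle A).
— Isaac: second object of the clause headed by 'questioned'; does not c-command the reflexive — cannot bind it (Principle A).
— Noah: possessor inside the subject DP of the clause headed by 'imagine'; does not c-command the reflexive — cannot bind it (Principle A).
— Noah's colleague: subject of the clause headed by 'imagine'; c-commands the reflexive but lies outside its binding domain — cannot bind it (Principle A).
— Paul: possessor inside the subject DP of the matrix clause; does not c-command the reflexive — cannot bind it (Principle A).

Henry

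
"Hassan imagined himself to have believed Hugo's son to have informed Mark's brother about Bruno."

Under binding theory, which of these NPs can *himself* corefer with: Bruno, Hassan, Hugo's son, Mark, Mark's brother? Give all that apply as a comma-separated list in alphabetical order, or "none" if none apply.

*himself* is a reflexive; Principle A requires it to be bound within its binding domain — the matrix clause.
— Bruno: second object of the clause headed by 'informed'; does not c-command the reflexive — cannot bind it (Principle A).
— Hassan: subject of the matrix clause; c-commands the reflexive within its binding domain — allowed (Principle A).
— Hugo's son: subject of the clause headed by 'informed'; does not c-command the reflexive — cannot bind it (Principle A).
— Mark: possessor inside the object DP of the clause headed by 'informed'; does not c-command the reflexive — cannot bind it (Principle A).
— Mark's brother: object of the clause headed by 'informed'; does not c-command the reflexive — cannot bind it (Principle A).

Hassan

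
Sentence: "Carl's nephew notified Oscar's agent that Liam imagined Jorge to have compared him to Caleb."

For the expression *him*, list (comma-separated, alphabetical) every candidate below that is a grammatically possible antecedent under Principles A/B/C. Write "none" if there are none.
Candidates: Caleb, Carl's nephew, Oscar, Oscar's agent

Carl's nephew, Oscar, Oscar's agent

*him* is a pronoun; Principle B requires it to be free in its binding domain — the clause headed by 'compared'.
— Caleb: second object of the clause headed by 'compared'; is c-commanded by the pronoun; coreference would bind this R-expression — blocked (Principle C).
— Carl's nephew: subject of the matrix clause; c-commands the pronoun but lies outside its binding domain — allowed.
— Oscar: possessor inside the object DP of the matrix clause; does not c-command the pronoun — Principle B does not apply; allowed.
— Oscar's agent: object of the matrix clause; c-commands the pronoun but lies outside its binding domain — allowed.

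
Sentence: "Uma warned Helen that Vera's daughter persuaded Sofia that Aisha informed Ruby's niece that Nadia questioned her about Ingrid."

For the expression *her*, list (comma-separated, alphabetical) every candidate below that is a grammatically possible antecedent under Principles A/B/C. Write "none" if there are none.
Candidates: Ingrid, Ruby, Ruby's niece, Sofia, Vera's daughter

Ruby, Ruby's niece, Sofia, Vera's daughter

*her* is a pronoun; Principle B requires it to be free in its binding domain — the clause headed by 'questioned'.
— Ingrid: second object of the clause headed by 'questioned'; is c-commanded by the pronoun; coreference would bind this R-expression — blocked (Principle C).
— Ruby: possessor inside the object DP of the clause headed by 'informed'; does not c-command the pronoun — Principle B does not apply; allowed.
— Ruby's niece: object of the clause headed by 'informed'; c-commands the pronoun but lies outside its binding domain — allowed.
— Sofia: object of the clause headed by 'persuaded'; c-commands the pronoun but lies outside its binding domain — allowed.
— Vera's daughter: subject of the clause headed by 'persuaded'; c-commands the pronoun but lies outside its binding domain — allowed.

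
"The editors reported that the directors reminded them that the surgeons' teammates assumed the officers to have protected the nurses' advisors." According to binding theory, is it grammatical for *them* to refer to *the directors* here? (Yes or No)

No

*the directors* is an R-expression; Principle C requires it to be free (not bound by any c-commanding expression).
— them: object of the clause headed by 'reminded'; the R-expression locally c-commands the pronoun — coreference blocked (Principle B on the pronoun).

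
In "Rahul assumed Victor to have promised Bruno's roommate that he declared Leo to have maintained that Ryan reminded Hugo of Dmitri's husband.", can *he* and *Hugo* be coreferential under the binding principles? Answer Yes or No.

No

*Hugo* is an R-expression; Principle C requires it to be free (not bound by any c-commanding expression).
— he: subject of the clause headed by 'declared'; the pronoun c-commands the R-expression — coreference blocked (Principle C).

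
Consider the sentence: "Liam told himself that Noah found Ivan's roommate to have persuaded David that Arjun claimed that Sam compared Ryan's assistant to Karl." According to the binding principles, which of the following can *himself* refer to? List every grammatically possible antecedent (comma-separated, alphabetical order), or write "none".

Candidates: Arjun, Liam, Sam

*himself* is a reflexive; Principle A requires it to be bound within its binding domain — the matrix clause.
— Arjun: subject of the clause headed by 'claimed'; does not c-command the reflexive — cannot bind it (Principle A).
— Liam: subject of the matrix clause; c-commands the reflexive within its binding domain — allowed (Principle A).
— Sam: subject of the clause headed by 'compared'; does not c-command the reflexive — cannot bind it (Principle A).

Liam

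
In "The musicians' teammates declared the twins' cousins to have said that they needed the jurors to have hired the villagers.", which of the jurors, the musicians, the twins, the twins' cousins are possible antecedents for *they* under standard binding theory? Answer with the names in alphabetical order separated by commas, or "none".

the musicians, the twins, the twins' cousins

*they* is a pronoun; Principle B requires it to be free in its binding domain — the clause headed by 'needed'.
— the jurors: subject of the clause headed by 'hired'; is c-commanded by the pronoun; coreference would bind this R-expression — blocked (Principle C).
— the musicians: possessor inside the subject DP of the matrix clause; does not c-command the pronoun — Principle B does not apply; allowed.
— the twins: possessor inside the subject DP of the clause headed by 'said'; does not c-command the pronoun — Principle B does not apply; allowed.
— the twins' cousins: subject of the clause headed by 'said'; c-commands the pronoun but lies outside its binding domain — allowed.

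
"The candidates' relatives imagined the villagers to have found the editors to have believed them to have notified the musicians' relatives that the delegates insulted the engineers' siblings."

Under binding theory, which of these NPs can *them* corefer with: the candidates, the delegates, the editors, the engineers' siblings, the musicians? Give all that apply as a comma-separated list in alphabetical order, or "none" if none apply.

the candidates

*them* is a pronoun; Principle B requires it to be free in its binding domain — the clause headed by 'believed'.
— the candidates: possessor inside the subject DP of the matrix clause; does not c-command the pronoun — Principle B does not apply; allowed.
— the delegates: subject of the clause headed by 'insulted'; is c-commanded by the pronoun; coreference would bind this R-expression — blocked (Principle C).
— the editors: subject of the clause headed by 'believed'; c-commands the pronoun within its binding domain — blocked (Principle B).
— the engineers' siblings: object of the clause headed by 'insulted'; is c-commanded by the pronoun; coreference would bind this R-expression — blocked (Principle C).
— the musicians: possessor inside the object DP of the clause headed by 'notified'; is c-commanded by the pronoun; coreference would bind this R-expression — blocked (Principle C).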